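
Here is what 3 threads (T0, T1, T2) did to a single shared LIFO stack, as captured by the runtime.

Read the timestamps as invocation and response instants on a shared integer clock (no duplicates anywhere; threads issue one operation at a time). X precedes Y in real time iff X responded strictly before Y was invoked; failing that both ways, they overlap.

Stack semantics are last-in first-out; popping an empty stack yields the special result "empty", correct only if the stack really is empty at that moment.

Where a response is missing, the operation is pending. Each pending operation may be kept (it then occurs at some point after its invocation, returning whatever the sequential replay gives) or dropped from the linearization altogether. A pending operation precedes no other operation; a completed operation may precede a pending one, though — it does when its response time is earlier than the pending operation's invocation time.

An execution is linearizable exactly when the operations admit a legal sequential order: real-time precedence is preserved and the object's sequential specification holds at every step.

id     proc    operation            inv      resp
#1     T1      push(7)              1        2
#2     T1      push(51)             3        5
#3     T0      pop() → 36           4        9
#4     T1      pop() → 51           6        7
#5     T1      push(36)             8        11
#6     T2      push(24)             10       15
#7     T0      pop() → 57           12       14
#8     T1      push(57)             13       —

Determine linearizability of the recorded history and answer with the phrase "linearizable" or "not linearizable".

witness order: #1, #2, #4, #5, #3, #6, #8, #7
step 1: #1 push(7) — stack <7>
step 2: #2 push(51) — stack <7,51>
step 3: #4 pop() → 51 — stack <7>
step 4: #5 push(36) — stack <7,36>
step 5: #3 pop() → 36 — stack <7>
step 6: #6 push(24) — stack <7,24>
step 7: #8 push(57) (pending, included) — stack <7,24,57>
step 8: #7 pop() → 57 — stack <7,24>

linearizable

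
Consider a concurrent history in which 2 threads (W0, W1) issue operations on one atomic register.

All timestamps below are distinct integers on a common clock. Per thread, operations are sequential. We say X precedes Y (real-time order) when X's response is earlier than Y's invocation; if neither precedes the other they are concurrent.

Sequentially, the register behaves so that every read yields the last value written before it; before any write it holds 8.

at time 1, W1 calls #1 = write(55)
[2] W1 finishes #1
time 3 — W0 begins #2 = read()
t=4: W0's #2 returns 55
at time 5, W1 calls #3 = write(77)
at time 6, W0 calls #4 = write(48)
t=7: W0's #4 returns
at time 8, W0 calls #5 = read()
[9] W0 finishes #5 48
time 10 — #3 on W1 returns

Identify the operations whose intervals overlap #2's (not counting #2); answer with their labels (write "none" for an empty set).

concurrent with #2 ([3,4]): every op whose interval crosses 3..4
#1 [1,2]: before
#3 [5,10]: after
#4 [6,7]: after
#5 [8,9]: after

none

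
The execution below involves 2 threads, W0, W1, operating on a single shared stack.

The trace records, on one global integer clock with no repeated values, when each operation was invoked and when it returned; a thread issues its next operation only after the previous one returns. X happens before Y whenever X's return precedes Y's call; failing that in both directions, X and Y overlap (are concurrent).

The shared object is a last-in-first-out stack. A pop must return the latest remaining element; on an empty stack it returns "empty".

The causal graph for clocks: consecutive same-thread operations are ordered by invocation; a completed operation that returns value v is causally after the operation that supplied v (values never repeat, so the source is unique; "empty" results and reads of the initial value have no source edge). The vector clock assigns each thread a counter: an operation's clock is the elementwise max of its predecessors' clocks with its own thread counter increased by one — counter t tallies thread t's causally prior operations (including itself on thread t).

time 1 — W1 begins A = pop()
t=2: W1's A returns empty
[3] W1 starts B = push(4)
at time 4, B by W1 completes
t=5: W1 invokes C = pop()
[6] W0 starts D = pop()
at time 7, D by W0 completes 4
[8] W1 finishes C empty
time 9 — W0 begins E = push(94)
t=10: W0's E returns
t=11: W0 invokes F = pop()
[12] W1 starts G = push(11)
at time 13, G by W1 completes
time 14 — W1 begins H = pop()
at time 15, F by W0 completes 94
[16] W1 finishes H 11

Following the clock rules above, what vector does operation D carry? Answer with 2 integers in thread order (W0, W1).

A, invoked 1, has no incoming edges; only W1's bump applies → (0, 1)
invoked at 3, B merges VC(A)=(0, 1) and bumps W1's slot → (0, 2)
invoked at 5, C merges VC(B)=(0, 2) and bumps W1's slot → (0, 3)
invoked at 6, D merges VC(B)=(0, 2) and bumps W0's slot → (1, 2)
invoked at 12, G merges VC(C)=(0, 3) and bumps W1's slot → (0, 4)
invoked at 9, E merges VC(D)=(1, 2) and bumps W0's slot → (2, 2)
invoked at 14, H merges VC(G)=(0, 4) and bumps W1's slot → (0, 5)
invoked at 11, F merges VC(E)=(2, 2) and bumps W0's slot → (3, 2)
target: VC(D) = (1, 2)

(1, 2)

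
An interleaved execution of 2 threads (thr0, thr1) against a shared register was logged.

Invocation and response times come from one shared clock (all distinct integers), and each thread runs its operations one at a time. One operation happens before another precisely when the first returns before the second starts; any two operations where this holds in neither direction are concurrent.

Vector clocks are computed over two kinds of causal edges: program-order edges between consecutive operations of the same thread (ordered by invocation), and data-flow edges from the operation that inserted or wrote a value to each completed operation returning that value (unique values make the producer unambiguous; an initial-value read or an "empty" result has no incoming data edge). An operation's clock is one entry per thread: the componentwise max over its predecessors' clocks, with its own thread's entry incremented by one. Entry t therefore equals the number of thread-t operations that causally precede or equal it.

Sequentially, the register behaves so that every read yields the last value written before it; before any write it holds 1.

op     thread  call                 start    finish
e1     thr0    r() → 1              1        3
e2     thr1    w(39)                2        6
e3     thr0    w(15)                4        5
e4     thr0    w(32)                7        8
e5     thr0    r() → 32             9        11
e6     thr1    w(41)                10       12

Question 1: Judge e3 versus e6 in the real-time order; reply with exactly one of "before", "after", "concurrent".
Answer: before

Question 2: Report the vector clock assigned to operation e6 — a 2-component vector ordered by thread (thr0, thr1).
Answer: (0, 2)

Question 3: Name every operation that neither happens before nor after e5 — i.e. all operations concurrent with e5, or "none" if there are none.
Answer: e6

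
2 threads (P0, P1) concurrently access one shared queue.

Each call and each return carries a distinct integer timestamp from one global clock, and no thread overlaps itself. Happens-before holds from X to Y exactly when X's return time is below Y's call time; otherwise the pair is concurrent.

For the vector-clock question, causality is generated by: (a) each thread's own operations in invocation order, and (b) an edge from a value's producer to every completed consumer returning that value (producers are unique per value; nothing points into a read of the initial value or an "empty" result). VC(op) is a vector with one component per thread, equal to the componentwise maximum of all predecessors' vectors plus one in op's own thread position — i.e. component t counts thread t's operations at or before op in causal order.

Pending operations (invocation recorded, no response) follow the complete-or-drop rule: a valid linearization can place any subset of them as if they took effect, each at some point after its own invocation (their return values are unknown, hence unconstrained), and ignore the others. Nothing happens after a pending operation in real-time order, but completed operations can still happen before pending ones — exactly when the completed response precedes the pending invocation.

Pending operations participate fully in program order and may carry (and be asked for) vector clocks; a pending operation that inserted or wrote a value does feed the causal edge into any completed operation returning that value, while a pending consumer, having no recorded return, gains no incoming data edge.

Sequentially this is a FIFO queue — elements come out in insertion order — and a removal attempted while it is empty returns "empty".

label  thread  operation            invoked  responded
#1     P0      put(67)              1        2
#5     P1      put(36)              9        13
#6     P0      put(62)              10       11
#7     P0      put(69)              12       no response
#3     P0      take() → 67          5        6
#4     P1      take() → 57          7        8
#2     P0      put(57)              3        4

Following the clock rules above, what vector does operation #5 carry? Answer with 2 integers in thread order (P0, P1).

VC(#1, invoked at 1): no causal predecessors; +1 on P0 → (1, 0)
from VC(#1)=(1, 0), #2 (invoked 3) maxes components and bumps P0 → (2, 0)
from VC(#2)=(2, 0), #4 (invoked 7) maxes components and bumps P1 → (2, 1)
from VC(#1)=(1, 0), VC(#2)=(2, 0), #3 (invoked 5) maxes components and bumps P0 → (3, 0)
from VC(#4)=(2, 1), #5 (invoked 9) maxes components and bumps P1 → (2, 2)
from VC(#3)=(3, 0), #6 (invoked 10) maxes components and bumps P0 → (4, 0)
from VC(#6)=(4, 0), #7 (invoked 12) maxes components and bumps P0 → (5, 0)
target: VC(#5) = (2, 2)

(2, 2)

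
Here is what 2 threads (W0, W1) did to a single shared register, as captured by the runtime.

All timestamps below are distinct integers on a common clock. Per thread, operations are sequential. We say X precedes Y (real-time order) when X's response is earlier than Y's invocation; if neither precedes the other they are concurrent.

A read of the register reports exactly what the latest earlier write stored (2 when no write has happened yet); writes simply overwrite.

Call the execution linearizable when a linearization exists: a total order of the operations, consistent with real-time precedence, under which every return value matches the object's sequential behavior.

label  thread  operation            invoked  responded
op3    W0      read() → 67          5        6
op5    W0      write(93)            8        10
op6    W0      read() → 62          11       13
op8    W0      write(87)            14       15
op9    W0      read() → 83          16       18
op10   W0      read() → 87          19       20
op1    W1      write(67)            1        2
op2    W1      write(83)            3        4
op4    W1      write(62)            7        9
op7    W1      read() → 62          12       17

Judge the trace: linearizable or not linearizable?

the violation lands at event 6, op3's response at time 6: events 1..5 linearize, events 1..6 do not
the sole real-time-consistent order of 3 completed operations fails the register replay
for example op1, op2, op3 fails at step 3: op3 read() → 67 is not legal there

not linearizable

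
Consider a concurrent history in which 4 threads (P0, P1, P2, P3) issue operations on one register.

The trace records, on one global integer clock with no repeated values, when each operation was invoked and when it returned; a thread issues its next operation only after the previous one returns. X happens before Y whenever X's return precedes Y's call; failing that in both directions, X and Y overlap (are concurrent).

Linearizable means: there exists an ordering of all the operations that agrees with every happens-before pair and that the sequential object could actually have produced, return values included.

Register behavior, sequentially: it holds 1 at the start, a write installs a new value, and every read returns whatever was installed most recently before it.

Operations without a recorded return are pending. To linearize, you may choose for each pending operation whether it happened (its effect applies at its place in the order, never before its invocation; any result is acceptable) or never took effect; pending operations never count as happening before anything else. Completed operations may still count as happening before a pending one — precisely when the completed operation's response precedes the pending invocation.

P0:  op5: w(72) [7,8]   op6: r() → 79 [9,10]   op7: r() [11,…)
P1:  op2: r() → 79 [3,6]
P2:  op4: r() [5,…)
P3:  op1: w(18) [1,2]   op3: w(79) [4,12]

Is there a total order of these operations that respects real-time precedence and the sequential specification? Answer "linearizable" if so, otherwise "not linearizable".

not linearizable

through event 9 a valid linearization exists; event 10 (op6 responding at time 10) ends that
the sole real-time-consistent order of 4 completed operations fails the register replay
no completion choice of the 2 pending operations (op3, op4) rescues it — every subset was tried
e.g. op1, op2, op5, op6 (pending dropped): illegal at step 2, since op2 r() → 79 cannot apply there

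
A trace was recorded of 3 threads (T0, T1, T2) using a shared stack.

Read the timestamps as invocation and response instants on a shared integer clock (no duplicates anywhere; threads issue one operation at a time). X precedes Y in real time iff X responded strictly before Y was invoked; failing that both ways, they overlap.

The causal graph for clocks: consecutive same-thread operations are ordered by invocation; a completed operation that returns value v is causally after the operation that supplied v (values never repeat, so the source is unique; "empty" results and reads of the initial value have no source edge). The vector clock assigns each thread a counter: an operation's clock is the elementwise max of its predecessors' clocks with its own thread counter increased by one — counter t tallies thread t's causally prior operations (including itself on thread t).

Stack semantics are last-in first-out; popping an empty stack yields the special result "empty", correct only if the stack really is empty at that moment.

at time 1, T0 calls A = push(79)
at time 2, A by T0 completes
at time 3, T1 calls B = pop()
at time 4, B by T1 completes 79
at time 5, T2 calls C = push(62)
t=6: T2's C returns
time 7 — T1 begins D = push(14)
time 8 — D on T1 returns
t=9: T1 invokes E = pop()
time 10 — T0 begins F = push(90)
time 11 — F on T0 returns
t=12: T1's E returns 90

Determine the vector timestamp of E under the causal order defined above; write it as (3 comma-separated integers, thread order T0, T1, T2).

(2, 3, 0)

C, invoked 5, has no incoming edges; only T2's bump applies → (0, 0, 1)
A, invoked 1, has no incoming edges; only T0's bump applies → (1, 0, 0)
VC(B, invoked at 3): max of VC(A)=(1, 0, 0), then +1 on thread T1 → (1, 1, 0)
VC(F, invoked at 10): max of VC(A)=(1, 0, 0), then +1 on thread T0 → (2, 0, 0)
VC(D, invoked at 7): max of VC(B)=(1, 1, 0), then +1 on thread T1 → (1, 2, 0)
VC(E, invoked at 9): max of VC(D)=(1, 2, 0), VC(F)=(2, 0, 0), then +1 on thread T1 → (2, 3, 0)
target: VC(E) = (2, 3, 0)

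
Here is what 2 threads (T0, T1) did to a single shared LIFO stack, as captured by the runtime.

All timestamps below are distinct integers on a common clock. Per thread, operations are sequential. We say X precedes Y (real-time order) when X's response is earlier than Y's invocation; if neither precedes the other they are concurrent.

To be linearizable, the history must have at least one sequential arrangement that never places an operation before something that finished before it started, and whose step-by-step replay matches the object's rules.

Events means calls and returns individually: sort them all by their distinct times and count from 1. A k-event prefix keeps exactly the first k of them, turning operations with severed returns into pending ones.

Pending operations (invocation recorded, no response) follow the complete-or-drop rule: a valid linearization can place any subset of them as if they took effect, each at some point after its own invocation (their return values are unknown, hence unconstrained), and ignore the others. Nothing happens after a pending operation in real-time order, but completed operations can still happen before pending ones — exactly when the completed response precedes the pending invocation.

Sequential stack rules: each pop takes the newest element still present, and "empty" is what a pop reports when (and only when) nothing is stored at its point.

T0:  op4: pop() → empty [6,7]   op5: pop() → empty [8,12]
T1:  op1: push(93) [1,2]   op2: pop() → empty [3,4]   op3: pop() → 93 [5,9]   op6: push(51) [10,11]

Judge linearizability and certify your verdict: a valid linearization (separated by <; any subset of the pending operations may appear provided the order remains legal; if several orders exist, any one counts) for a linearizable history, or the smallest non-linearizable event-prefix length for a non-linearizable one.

not linearizable — minimal violating prefix: 4 events

prefix check: 1..3 passes, 1..4 fails once op2's time-4 response joins
the completed operations (2 total) allow one real-time order; the LIFO stack replay rejects it
take op1, op2: step 2 already fails, because op2 pop() → empty cannot occur there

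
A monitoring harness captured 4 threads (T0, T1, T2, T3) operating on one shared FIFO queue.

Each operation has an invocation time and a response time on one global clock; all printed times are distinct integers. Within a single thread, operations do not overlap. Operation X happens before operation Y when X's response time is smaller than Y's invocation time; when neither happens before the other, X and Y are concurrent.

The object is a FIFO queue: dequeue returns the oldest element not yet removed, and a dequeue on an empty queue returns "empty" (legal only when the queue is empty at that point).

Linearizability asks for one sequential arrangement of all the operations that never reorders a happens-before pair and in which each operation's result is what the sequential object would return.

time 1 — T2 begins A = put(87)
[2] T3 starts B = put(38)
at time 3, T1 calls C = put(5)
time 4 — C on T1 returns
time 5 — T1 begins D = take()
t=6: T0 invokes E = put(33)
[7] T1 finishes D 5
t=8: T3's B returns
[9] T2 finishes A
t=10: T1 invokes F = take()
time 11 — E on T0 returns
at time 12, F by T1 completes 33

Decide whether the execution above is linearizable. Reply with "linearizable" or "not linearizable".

witness order: C, D, E, A, B, F
after step 1 (C put(5)): queue <5>
after step 2 (D take() → 5): queue <>
after step 3 (E put(33)): queue <33>
after step 4 (A put(87)): queue <33,87>
after step 5 (B put(38)): queue <33,87,38>
after step 6 (F take() → 33): queue <87,38>

linearizable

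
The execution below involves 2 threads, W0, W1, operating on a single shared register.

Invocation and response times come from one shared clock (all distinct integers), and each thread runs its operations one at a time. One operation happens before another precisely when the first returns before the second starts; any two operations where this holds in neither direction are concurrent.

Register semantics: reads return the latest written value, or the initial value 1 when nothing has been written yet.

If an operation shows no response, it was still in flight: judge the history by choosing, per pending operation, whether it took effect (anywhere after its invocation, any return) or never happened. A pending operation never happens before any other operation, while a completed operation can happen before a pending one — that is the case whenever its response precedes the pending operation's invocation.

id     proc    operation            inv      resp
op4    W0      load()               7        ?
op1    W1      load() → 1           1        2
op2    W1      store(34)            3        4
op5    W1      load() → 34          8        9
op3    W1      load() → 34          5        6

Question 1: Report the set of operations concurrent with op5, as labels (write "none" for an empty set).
Answer: op4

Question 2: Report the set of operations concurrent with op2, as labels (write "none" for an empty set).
Answer: none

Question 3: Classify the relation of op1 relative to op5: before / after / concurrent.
Answer: before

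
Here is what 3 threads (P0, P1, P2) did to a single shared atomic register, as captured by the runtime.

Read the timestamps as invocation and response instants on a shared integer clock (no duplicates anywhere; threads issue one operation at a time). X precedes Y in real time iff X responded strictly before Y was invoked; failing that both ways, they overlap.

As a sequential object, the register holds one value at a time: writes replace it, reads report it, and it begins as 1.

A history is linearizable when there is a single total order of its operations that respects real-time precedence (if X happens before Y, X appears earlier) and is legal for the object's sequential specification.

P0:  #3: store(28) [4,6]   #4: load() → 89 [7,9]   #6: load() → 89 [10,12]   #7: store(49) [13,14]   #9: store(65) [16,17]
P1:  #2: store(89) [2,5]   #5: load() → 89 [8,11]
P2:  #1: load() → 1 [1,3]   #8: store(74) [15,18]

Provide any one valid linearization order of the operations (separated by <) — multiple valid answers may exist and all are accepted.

step 1: #1 load() → 1 — value 1
step 2: #3 store(28) — value 28
step 3: #2 store(89) — value 89
step 4: #4 load() → 89 — value 89
step 5: #5 load() → 89 — value 89
step 6: #6 load() → 89 — value 89
step 7: #7 store(49) — value 49
step 8: #8 store(74) — value 74
step 9: #9 store(65) — value 65

#1 < #3 < #2 < #4 < #5 < #6 < #7 < #8 < #9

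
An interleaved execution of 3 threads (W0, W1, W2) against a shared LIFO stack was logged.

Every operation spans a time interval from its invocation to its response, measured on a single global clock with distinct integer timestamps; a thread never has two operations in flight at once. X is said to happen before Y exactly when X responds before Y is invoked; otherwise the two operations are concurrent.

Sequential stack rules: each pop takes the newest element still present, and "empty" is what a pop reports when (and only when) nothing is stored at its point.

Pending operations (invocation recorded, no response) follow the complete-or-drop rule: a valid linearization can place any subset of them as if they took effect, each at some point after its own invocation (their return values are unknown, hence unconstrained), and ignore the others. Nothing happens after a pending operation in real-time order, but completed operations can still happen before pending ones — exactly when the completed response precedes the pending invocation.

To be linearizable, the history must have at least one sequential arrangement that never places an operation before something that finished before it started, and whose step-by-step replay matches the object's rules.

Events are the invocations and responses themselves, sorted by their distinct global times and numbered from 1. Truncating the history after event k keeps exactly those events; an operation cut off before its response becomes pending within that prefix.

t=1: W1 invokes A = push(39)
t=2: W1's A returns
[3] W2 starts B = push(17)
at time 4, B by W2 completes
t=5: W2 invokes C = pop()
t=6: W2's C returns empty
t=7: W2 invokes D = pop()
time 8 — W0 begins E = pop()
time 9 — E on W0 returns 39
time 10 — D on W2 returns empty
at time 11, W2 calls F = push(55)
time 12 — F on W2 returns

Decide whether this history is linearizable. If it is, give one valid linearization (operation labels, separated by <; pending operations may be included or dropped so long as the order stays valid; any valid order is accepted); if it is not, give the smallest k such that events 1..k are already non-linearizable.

through event 5 a valid linearization exists; event 6 (C responding at time 6) ends that
exactly one order of the 3 completed ops respects real time; the LIFO stack replay fails
take A, B, C: step 3 already fails, because C pop() → empty cannot occur there

not linearizable — minimal violating prefix: 6 events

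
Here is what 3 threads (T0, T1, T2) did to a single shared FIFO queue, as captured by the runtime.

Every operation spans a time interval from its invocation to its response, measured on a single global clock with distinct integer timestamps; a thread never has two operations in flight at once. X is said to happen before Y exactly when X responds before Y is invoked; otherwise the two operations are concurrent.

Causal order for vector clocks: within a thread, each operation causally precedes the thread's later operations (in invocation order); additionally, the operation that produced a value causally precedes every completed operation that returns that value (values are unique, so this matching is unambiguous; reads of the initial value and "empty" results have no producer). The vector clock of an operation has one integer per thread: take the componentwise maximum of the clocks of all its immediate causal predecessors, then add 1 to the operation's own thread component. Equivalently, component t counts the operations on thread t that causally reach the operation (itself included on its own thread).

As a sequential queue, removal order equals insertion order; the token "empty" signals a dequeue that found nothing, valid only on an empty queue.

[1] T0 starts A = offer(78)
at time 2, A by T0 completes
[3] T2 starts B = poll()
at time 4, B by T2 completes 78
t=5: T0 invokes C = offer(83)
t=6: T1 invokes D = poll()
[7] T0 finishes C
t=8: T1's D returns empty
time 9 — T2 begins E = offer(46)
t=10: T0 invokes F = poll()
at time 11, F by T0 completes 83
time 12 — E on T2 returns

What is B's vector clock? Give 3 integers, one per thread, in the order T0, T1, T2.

D (invocation 6): nothing precedes it; T1's component alone gives (0, 1, 0)
A (invocation 1): nothing precedes it; T0's component alone gives (1, 0, 0)
B (invocation 3): componentwise max over VC(A)=(1, 0, 0), +1 at T2, giving (1, 0, 1)
C (invocation 5): componentwise max over VC(A)=(1, 0, 0), +1 at T0, giving (2, 0, 0)
E (invocation 9): componentwise max over VC(B)=(1, 0, 1), +1 at T2, giving (1, 0, 2)
F (invocation 10): componentwise max over VC(C)=(2, 0, 0), +1 at T0, giving (3, 0, 0)
target: VC(B) = (1, 0, 1)

(1, 0, 1)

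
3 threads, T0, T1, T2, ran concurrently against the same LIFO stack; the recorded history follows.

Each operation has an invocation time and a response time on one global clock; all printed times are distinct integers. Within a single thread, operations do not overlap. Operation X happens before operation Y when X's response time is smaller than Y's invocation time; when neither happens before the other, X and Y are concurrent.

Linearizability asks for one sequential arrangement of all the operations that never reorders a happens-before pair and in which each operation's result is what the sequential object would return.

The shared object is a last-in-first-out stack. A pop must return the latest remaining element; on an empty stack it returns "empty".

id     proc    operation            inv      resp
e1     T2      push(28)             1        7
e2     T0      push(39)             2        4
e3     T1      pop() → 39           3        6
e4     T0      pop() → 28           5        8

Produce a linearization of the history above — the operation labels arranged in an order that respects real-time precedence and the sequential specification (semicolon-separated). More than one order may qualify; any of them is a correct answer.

e1; e2; e3; e4

1. e1 push(28), leaving stack <28>
2. e2 push(39), leaving stack <28,39>
3. e3 pop() → 39, leaving stack <28>
4. e4 pop() → 28, leaving stack <>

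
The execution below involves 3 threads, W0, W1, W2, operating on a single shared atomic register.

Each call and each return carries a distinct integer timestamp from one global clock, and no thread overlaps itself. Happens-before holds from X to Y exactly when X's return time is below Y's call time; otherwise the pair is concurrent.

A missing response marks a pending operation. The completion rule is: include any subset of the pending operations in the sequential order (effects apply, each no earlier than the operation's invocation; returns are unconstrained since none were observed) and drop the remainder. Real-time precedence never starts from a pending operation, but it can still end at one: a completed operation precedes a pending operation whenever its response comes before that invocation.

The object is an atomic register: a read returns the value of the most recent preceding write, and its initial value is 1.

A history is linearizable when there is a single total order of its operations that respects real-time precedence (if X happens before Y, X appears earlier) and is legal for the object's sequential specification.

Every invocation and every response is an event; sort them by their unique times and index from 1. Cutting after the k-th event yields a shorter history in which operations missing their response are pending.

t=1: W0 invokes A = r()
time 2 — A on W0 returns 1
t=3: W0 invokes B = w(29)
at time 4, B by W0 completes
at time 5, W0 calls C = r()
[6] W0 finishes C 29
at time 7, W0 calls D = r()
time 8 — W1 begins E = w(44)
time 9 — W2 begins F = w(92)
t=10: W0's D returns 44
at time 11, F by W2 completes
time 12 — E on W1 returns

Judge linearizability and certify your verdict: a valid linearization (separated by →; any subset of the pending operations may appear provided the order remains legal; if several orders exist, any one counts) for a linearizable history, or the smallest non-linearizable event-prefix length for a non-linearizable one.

linearizable — witness: A → B → C → E → D → F

after step 1 (A r() → 1): value 1
after step 2 (B w(29)): value 29
after step 3 (C r() → 29): value 29
after step 4 (E w(44)): value 44
after step 5 (D r() → 44): value 44
after step 6 (F w(92)): value 92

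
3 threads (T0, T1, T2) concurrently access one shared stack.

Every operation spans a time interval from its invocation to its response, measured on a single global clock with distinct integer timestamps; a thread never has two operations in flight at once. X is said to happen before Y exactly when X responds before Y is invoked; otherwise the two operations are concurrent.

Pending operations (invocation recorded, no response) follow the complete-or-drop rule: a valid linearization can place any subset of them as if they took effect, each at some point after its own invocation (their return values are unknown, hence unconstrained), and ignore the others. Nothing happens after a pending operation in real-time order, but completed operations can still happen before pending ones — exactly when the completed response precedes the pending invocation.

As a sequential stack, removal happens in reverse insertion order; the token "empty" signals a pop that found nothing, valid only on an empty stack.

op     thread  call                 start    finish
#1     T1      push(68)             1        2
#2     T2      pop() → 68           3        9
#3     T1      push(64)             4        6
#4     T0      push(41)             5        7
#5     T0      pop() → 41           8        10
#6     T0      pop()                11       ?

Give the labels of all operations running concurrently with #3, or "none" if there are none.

#3 spans [4,6]: anything still running between times 4 and 6 counts as concurrent
#1 [1,2]: before
#2 [3,9]: concurrent
#4 [5,7]: concurrent
#5 [8,10]: after
#6 [11,…): after

#2, #4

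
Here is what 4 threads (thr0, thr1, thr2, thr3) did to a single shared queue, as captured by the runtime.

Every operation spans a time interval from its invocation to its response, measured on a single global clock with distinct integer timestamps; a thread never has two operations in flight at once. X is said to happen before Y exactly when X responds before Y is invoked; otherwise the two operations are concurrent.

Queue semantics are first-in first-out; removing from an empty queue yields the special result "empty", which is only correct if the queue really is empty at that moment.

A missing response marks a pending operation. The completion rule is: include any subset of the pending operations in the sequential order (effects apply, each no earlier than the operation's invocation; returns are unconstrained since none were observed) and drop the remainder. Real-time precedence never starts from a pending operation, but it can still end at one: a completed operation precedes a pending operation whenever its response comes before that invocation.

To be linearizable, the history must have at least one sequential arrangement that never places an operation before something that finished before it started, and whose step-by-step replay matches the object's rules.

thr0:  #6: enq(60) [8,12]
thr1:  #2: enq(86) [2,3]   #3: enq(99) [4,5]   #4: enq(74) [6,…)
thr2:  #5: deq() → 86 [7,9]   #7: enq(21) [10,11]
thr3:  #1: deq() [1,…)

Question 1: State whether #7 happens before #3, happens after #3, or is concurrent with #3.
after

#7 spans [10,11], #3 spans [4,5]
resp(#3)=5 < inv(#7)=10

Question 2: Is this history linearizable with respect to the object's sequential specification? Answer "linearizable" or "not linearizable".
linearizable

witness order: #1, #2, #3, #4, #5, #6, #7
after step 1 (#1 deq() (pending, included)): queue <>
after step 2 (#2 enq(86)): queue <86>
after step 3 (#3 enq(99)): queue <86,99>
after step 4 (#4 enq(74) (pending, included)): queue <86,99,74>
after step 5 (#5 deq() → 86): queue <99,74>
after step 6 (#6 enq(60)): queue <99,74,60>
after step 7 (#7 enq(21)): queue <99,74,60,21>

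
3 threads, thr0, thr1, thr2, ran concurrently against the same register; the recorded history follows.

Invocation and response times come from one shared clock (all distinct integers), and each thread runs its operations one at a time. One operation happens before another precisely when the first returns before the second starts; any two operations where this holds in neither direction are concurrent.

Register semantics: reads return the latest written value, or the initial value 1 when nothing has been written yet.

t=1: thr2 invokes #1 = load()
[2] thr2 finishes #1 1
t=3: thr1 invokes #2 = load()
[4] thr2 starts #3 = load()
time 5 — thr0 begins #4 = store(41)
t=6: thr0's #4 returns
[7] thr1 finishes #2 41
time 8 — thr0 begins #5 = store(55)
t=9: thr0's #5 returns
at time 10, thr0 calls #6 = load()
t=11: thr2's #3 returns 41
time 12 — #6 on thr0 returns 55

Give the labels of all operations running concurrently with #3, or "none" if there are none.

#2, #4, #5, #6

#3 runs from 4 to 11; window-overlapping ops are concurrent
#1 [1,2]: before
#2 [3,7]: concurrent
#4 [5,6]: concurrent
#5 [8,9]: concurrent
#6 [10,12]: concurrent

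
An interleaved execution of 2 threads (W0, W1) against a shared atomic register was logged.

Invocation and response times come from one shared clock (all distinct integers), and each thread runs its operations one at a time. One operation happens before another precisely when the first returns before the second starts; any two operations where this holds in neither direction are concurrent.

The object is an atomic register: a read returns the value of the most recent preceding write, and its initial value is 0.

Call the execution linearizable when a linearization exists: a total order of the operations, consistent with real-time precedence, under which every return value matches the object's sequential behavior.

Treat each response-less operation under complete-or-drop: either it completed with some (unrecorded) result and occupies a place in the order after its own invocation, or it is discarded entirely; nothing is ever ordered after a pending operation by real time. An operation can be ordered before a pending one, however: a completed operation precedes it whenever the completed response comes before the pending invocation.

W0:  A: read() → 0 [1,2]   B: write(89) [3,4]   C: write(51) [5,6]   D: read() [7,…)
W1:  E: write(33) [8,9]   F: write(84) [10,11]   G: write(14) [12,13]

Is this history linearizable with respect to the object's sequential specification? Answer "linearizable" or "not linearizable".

linearizable

witness order: A, B, C, D, E, F, G
step 1: A read() → 0 — value 0
step 2: B write(89) — value 89
step 3: C write(51) — value 51
step 4: D read() (pending, included) — value 51
step 5: E write(33) — value 33
step 6: F write(84) — value 84
step 7: G write(14) — value 14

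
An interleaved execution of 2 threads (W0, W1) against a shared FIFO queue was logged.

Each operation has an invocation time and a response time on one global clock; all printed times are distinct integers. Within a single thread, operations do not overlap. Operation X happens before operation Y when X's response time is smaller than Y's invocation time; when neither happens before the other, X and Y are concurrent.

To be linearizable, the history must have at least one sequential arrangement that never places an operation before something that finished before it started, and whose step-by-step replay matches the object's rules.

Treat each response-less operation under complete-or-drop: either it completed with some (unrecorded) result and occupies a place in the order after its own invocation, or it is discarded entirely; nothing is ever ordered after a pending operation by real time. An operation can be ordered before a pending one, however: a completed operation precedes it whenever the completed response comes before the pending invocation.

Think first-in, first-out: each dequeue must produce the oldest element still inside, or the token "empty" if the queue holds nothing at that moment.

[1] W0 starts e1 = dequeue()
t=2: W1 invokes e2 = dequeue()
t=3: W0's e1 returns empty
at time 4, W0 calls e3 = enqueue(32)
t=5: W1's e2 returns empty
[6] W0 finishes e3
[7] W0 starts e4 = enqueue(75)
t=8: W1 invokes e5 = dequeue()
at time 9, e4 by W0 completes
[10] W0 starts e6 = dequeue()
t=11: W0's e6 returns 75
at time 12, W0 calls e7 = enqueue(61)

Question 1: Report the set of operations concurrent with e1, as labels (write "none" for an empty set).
e1 spans [1,3]: anything still running between times 1 and 3 counts as concurrent
e2 [2,5]: concurrent
e3 [4,6]: after
e4 [7,9]: after
e5 [8,…): after
e6 [10,11]: after
e7 [12,…): after

e2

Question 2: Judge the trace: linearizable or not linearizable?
a witness: e1, e2, e3, e4, e5, e6
1. e1 dequeue() → empty, leaving queue <>
2. e2 dequeue() → empty, leaving queue <>
3. e3 enqueue(32), leaving queue <32>
4. e4 enqueue(75), leaving queue <32,75>
5. e5 dequeue() (pending, included), leaving queue <75>
6. e6 dequeue() → 75, leaving queue <>

linearizable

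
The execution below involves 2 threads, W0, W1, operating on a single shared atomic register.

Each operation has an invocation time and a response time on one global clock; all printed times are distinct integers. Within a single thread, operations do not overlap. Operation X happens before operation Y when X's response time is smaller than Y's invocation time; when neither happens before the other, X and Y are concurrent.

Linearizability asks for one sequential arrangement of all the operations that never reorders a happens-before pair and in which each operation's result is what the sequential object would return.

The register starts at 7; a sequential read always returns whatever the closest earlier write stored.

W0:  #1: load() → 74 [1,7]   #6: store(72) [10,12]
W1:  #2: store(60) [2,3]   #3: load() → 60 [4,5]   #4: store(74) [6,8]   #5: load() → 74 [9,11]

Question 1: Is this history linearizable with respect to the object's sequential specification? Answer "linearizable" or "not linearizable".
witness order: #2, #3, #4, #1, #5, #6
1. #2 store(60), leaving value 60
2. #3 load() → 60, leaving value 60
3. #4 store(74), leaving value 74
4. #1 load() → 74, leaving value 74
5. #5 load() → 74, leaving value 74
6. #6 store(72), leaving value 72

linearizable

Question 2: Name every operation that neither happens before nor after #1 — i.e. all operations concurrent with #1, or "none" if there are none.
#1 runs from 1 to 7; window-overlapping ops are concurrent
#2 [2,3]: concurrent
#3 [4,5]: concurrent
#4 [6,8]: concurrent
#5 [9,11]: after
#6 [10,12]: after

#2, #3, #4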